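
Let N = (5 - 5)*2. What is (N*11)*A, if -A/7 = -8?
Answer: 0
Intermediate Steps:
A = 56 (A = -7*(-8) = 56)
N = 0 (N = 0*2 = 0)
(N*11)*A = (0*11)*56 = 0*56 = 0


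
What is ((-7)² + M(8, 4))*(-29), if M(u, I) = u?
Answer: -1653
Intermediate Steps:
((-7)² + M(8, 4))*(-29) = ((-7)² + 8)*(-29) = (49 + 8)*(-29) = 57*(-29) = -1653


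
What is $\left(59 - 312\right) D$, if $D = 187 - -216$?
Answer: $-101959$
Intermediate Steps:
$D = 403$ ($D = 187 + 216 = 403$)
$\left(59 - 312\right) D = \left(59 - 312\right) 403 = \left(-253\right) 403 = -101959$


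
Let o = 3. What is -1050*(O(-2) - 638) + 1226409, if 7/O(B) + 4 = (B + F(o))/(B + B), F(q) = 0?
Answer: 1898409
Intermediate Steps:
O(B) = -2 (O(B) = 7/(-4 + (B + 0)/(B + B)) = 7/(-4 + B/((2*B))) = 7/(-4 + B*(1/(2*B))) = 7/(-4 + ½) = 7/(-7/2) = 7*(-2/7) = -2)
-1050*(O(-2) - 638) + 1226409 = -1050*(-2 - 638) + 1226409 = -1050*(-640) + 1226409 = 672000 + 1226409 = 1898409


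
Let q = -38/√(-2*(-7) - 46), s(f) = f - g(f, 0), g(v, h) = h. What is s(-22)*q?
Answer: -209*I*√2/2 ≈ -147.79*I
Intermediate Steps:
s(f) = f (s(f) = f - 1*0 = f + 0 = f)
q = 19*I*√2/4 (q = -38/√(14 - 46) = -38*(-I*√2/8) = -(-19)*I*√2/4 = 19*I*√2/4 ≈ 6.7175*I)
s(-22)*q = -209*I*√2/2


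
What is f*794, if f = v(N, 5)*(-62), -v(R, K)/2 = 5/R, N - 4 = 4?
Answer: 61535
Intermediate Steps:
N = 8 (N = 4 + 4 = 8)
v(R, K) = -10/R
f = 155/2 (f = -10/8*(-62) = -10*⅛*(-62) = -5/4*(-62) = 155/2 ≈ 77.500)
f*794 = (155/2)*794 = 61535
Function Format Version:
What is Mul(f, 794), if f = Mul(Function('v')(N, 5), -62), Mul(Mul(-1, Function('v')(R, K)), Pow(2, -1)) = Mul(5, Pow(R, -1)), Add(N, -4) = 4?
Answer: 61535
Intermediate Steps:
N = 8 (N = Add(4, 4) = 8)
Function('v')(R, K) = Mul(-10, Pow(R, -1)) (Function('v')(R, K) = Mul(-2, Mul(5, Pow(R, -1))) = Mul(-10, Pow(R, -1)))
f = Rational(155, 2) (f = Mul(Mul(-10, Pow(8, -1)), -62) = Mul(Mul(-10, Rational(1, 8)), -62) = Mul(Rational(-5, 4), -62) = Rational(155, 2) ≈ 77.500)
Mul(f, 794) = Mul(Rational(155, 2), 794) = 61535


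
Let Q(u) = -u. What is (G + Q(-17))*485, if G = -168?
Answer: -73235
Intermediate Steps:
(G + Q(-17))*485 = (-168 - 1*(-17))*485 = (-168 + 17)*485 = -151*485 = -73235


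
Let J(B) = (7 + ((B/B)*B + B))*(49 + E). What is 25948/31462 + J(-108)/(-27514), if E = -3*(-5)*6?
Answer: 813967917/432822734 ≈ 1.8806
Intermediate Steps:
E = 90 (E = 15*6 = 90)
J(B) = 973 + 278*B (J(B) = (7 + ((B/B)*B + B))*(49 + 90) = (7 + (1*B + B))*139 = (7 + (B + B))*139 = (7 + 2*B)*139 = 973 + 278*B)
25948/31462 + J(-108)/(-27514) = 25948/31462 + (973 + 278*(-108))/(-27514) = 25948*(1/31462) + (973 - 30024)*(-1/27514) = 12974/15731 - 29051*(-1/27514) = 12974/15731 + 29051/27514 = 813967917/432822734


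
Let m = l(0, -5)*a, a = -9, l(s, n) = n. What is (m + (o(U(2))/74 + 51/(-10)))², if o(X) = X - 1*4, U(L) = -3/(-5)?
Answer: 54361129/34225 ≈ 1588.3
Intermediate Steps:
U(L) = ⅗ (U(L) = -3*(-⅕) = ⅗)
o(X) = -4 + X (o(X) = X - 4 = -4 + X)
m = 45 (m = -5*(-9) = 45)
(m + (o(U(2))/74 + 51/(-10)))² = (45 + ((-4 + ⅗)/74 + 51/(-10)))² = (45 + (-17/5*1/74 + 51*(-⅒)))² = (45 + (-17/370 - 51/10))² = (45 - 952/185)² = (7373/185)² = 54361129/34225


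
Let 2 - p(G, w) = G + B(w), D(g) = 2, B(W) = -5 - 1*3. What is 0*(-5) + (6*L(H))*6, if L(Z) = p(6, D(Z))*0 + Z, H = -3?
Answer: -108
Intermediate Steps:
B(W) = -8 (B(W) = -5 - 3 = -8)
p(G, w) = 10 - G (p(G, w) = 2 - (G - 8) = 2 - (-8 + G) = 2 + (8 - G) = 10 - G)
L(Z) = Z (L(Z) = (10 - 1*6)*0 + Z = (10 - 6)*0 + Z = 4*0 + Z = 0 + Z = Z)
0*(-5) + (6*L(H))*6 = 0*(-5) + (6*(-3))*6 = 0 - 18*6 = 0 - 108 = -108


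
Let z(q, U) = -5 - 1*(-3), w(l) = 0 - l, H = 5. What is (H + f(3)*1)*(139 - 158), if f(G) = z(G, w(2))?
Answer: -57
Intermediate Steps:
w(l) = -l
z(q, U) = -2 (z(q, U) = -5 + 3 = -2)
f(G) = -2
(H + f(3)*1)*(139 - 158) = (5 - 2*1)*(139 - 158) = (5 - 2)*(-19) = 3*(-19) = -57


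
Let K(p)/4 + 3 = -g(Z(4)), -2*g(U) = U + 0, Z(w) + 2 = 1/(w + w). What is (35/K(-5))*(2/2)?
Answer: -20/9 ≈ -2.2222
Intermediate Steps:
Z(w) = -2 + 1/(2*w) (Z(w) = -2 + 1/(w + w) = -2 + 1/(2*w))
g(U) = -U/2 (g(U) = -(U + 0)/2 = -U/2)
K(p) = -63/4 (K(p) = -12 + 4*(-(-1)*(-2 + (1/2)/4)/2) = -12 + 4*(-(-1)*(-2 + (1/2)*(1/4))/2) = -12 + 4*(-(-1)*(-2 + 1/8)/2) = -12 + 4*(-(-1)*(-15)/(2*8)) = -12 + 4*(-1*15/16) = -12 + 4*(-15/16) = -12 - 15/4 = -63/4)
(35/K(-5))*(2/2) = (35/(-63/4))*(2/2) = (35*(-4/63))*(2*(1/2)) = -20/9*1 = -20/9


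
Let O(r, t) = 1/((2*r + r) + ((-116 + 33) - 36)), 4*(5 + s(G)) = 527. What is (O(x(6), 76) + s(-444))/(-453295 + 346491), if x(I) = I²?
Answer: -5573/4699376 ≈ -0.0011859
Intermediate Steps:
s(G) = 507/4 (s(G) = -5 + (¼)*527 = -5 + 527/4 = 507/4)
O(r, t) = 1/(-119 + 3*r) (O(r, t) = 1/(3*r + (-83 - 36)) = 1/(3*r - 119) = 1/(-119 + 3*r))
(O(x(6), 76) + s(-444))/(-453295 + 346491) = (1/(-119 + 3*6²) + 507/4)/(-453295 + 346491) = (1/(-119 + 3*36) + 507/4)/(-106804) = (1/(-119 + 108) + 507/4)*(-1/106804) = (1/(-11) + 507/4)*(-1/106804) = (-1/11 + 507/4)*(-1/106804) = (5573/44)*(-1/106804) = -5573/4699376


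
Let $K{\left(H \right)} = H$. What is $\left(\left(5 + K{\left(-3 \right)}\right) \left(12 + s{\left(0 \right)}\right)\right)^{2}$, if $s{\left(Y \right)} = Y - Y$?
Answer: $576$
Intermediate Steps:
$s{\left(Y \right)} = 0$
$\left(\left(5 + K{\left(-3 \right)}\right) \left(12 + s{\left(0 \right)}\right)\right)^{2} = \left(\left(5 - 3\right) \left(12 + 0\right)\right)^{2} = \left(2 \cdot 12\right)^{2} = 24^{2} = 576$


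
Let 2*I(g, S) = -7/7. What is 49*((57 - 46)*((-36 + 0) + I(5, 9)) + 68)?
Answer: -32683/2 ≈ -16342.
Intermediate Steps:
I(g, S) = -1/2 (I(g, S) = (-7/7)/2 = (-7*1/7)/2 = (1/2)*(-1) = -1/2)
49*((57 - 46)*((-36 + 0) + I(5, 9)) + 68) = 49*((57 - 46)*((-36 + 0) - 1/2) + 68) = 49*(11*(-36 - 1/2) + 68) = 49*(11*(-73/2) + 68) = 49*(-803/2 + 68) = 49*(-667/2) = -32683/2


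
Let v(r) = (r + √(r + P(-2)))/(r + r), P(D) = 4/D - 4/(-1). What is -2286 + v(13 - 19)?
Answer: -4571/2 - I/6 ≈ -2285.5 - 0.16667*I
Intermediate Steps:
P(D) = 4 + 4/D (P(D) = 4/D - 4*(-1) = 4/D + 4 = 4 + 4/D)
v(r) = (r + √(2 + r))/(2*r) (v(r) = (r + √(r + (4 + 4/(-2))))/(r + r) = (r + √(r + (4 + 4*(-½))))/((2*r)) = (r + √(r + (4 - 2)))*(1/(2*r)) = (r + √(r + 2))*(1/(2*r)) = (r + √(2 + r))*(1/(2*r)) = (r + √(2 + r))/(2*r))
-2286 + v(13 - 19) = -2286 + ((13 - 19) + √(2 + (13 - 19)))/(2*(13 - 19)) = -2286 + (½)*(-6 + √(2 - 6))/(-6) = -2286 + (½)*(-⅙)*(-6 + √(-4)) = -2286 + (½)*(-⅙)*(-6 + 2*I) = -2286 + (½ - I/6) = -4571/2 - I/6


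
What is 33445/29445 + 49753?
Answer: 293002106/5889 ≈ 49754.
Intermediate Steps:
33445/29445 + 49753 = 33445*(1/29445) + 49753 = 6689/5889 + 49753 = 293002106/5889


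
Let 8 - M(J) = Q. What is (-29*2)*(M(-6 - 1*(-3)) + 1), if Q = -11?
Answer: -1160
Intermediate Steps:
M(J) = 19 (M(J) = 8 - 1*(-11) = 8 + 11 = 19)
(-29*2)*(M(-6 - 1*(-3)) + 1) = (-29*2)*(19 + 1) = -58*20 = -1160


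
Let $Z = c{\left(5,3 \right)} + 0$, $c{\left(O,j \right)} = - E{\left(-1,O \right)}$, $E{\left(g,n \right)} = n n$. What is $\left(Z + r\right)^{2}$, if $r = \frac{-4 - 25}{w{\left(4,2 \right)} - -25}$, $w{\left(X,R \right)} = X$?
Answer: $676$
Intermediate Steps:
$E{\left(g,n \right)} = n^{2}$
$c{\left(O,j \right)} = - O^{2}$
$r = -1$ ($r = \frac{-4 - 25}{4 - -25} = - \frac{29}{4 + 25} = - \frac{29}{29} = \left(-29\right) \frac{1}{29} = -1$)
$Z = -25$ ($Z = - 5^{2} + 0 = \left(-1\right) 25 + 0 = -25 + 0 = -25$)
$\left(Z + r\right)^{2} = \left(-25 - 1\right)^{2} = \left(-26\right)^{2} = 676$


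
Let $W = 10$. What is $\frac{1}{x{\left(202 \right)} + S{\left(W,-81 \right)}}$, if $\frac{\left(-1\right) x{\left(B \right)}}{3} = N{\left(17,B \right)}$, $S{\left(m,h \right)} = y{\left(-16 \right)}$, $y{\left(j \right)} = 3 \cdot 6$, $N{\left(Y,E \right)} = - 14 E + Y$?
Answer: $\frac{1}{8451} \approx 0.00011833$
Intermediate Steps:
$N{\left(Y,E \right)} = Y - 14 E$
$y{\left(j \right)} = 18$
$S{\left(m,h \right)} = 18$
$x{\left(B \right)} = -51 + 42 B$ ($x{\left(B \right)} = - 3 \left(17 - 14 B\right) = -51 + 42 B$)
$\frac{1}{x{\left(202 \right)} + S{\left(W,-81 \right)}} = \frac{1}{\left(-51 + 42 \cdot 202\right) + 18} = \frac{1}{\left(-51 + 8484\right) + 18} = \frac{1}{8433 + 18} = \frac{1}{8451}$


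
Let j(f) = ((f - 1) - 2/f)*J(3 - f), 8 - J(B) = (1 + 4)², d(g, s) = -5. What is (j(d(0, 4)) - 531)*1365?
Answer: -594867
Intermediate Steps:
J(B) = -17 (J(B) = 8 - (1 + 4)² = 8 - 1*5² = 8 - 1*25 = 8 - 25 = -17)
j(f) = 17 - 17*f + 34/f (j(f) = ((f - 1) - 2/f)*(-17) = ((-1 + f) - 2/f)*(-17) = (-1 + f - 2/f)*(-17) = 17 - 17*f + 34/f)
(j(d(0, 4)) - 531)*1365 = ((17 - 17*(-5) + 34/(-5)) - 531)*1365 = ((17 + 85 + 34*(-⅕)) - 531)*1365 = ((17 + 85 - 34/5) - 531)*1365 = (476/5 - 531)*1365 = -2179/5*1365 = -594867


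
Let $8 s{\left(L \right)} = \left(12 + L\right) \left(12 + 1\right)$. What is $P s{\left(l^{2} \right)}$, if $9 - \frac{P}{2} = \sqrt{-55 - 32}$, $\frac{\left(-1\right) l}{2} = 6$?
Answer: $4563 - 507 i \sqrt{87} \approx 4563.0 - 4729.0 i$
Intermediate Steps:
$l = -12$ ($l = \left(-2\right) 6 = -12$)
$s{\left(L \right)} = \frac{39}{2} + \frac{13 L}{8}$ ($s{\left(L \right)} = \frac{\left(12 + L\right) \left(12 + 1\right)}{8} = \frac{\left(12 + L\right) 13}{8} = \frac{156 + 13 L}{8} = \frac{39}{2} + \frac{13 L}{8}$)
$P = 18 - 2 i \sqrt{87}$ ($P = 18 - 2 \sqrt{-55 - 32} = 18 - 2 \sqrt{-87} = 18 - 2 i \sqrt{87} \approx 18.0 - 18.655 i$)
$P s{\left(l^{2} \right)} = \left(18 - 2 i \sqrt{87}\right) \left(\frac{39}{2} + \frac{13 \left(-12\right)^{2}}{8}\right) = \left(18 - 2 i \sqrt{87}\right) \left(\frac{39}{2} + \frac{13}{8} \cdot 144\right) = \left(18 - 2 i \sqrt{87}\right) \left(\frac{39}{2} + 234\right) = \left(18 - 2 i \sqrt{87}\right) \frac{507}{2} = 4563 - 507 i \sqrt{87}$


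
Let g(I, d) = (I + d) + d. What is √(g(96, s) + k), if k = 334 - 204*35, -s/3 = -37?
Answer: 2*I*√1622 ≈ 80.548*I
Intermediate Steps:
s = 111 (s = -3*(-37) = 111)
g(I, d) = I + 2*d
k = -6806 (k = 334 - 7140 = -6806)
√(g(96, s) + k) = √((96 + 2*111) - 6806) = √((96 + 222) - 6806) = √(318 - 6806) = √(-6488) = 2*I*√1622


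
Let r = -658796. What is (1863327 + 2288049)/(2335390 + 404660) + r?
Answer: -100284990468/152225 ≈ -6.5879e+5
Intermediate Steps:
(1863327 + 2288049)/(2335390 + 404660) + r = (1863327 + 2288049)/(2335390 + 404660) - 658796 = 4151376/2740050 - 658796 = 4151376*(1/2740050) - 658796 = 230632/152225 - 658796 = -100284990468/152225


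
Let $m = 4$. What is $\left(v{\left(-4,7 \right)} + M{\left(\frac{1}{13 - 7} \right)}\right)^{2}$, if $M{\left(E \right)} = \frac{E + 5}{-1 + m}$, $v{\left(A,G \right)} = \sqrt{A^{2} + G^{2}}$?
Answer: $\frac{22021}{324} + \frac{31 \sqrt{65}}{9} \approx 95.736$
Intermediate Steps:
$M{\left(E \right)} = \frac{5}{3} + \frac{E}{3}$ ($M{\left(E \right)} = \frac{E + 5}{-1 + 4} = \frac{5 + E}{3} = \left(5 + E\right) \frac{1}{3} = \frac{5}{3} + \frac{E}{3}$)
$\left(v{\left(-4,7 \right)} + M{\left(\frac{1}{13 - 7} \right)}\right)^{2} = \left(\sqrt{\left(-4\right)^{2} + 7^{2}} + \left(\frac{5}{3} + \frac{1}{3 \left(13 - 7\right)}\right)\right)^{2} = \left(\sqrt{16 + 49} + \left(\frac{5}{3} + \frac{1}{3 \cdot 6}\right)\right)^{2} = \left(\sqrt{65} + \left(\frac{5}{3} + \frac{1}{3} \cdot \frac{1}{6}\right)\right)^{2} = \left(\sqrt{65} + \left(\frac{5}{3} + \frac{1}{18}\right)\right)^{2} = \left(\sqrt{65} + \frac{31}{18}\right)^{2} = \left(\frac{31}{18} + \sqrt{65}\right)^{2}$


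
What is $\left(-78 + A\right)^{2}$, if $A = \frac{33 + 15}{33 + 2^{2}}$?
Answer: $\frac{8054244}{1369} \approx 5883.3$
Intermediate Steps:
$A = \frac{48}{37}$ ($A = \frac{48}{33 + 4} = \frac{48}{37} \approx 1.2973$)
$\left(-78 + A\right)^{2} = \left(-78 + \frac{48}{37}\right)^{2} = \left(- \frac{2838}{37}\right)^{2} = \frac{8054244}{1369}$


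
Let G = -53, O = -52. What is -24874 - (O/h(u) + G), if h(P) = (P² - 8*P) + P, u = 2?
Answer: -124131/5 ≈ -24826.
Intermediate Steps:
h(P) = P² - 7*P
-24874 - (O/h(u) + G) = -24874 - (-52/(2*(-7 + 2)) - 53) = -24874 - (-52/(2*(-5)) - 53) = -24874 - (-52/(-10) - 53) = -24874 - (-⅒*(-52) - 53) = -24874 - (26/5 - 53) = -24874 - 1*(-239/5) = -24874 + 239/5 = -124131/5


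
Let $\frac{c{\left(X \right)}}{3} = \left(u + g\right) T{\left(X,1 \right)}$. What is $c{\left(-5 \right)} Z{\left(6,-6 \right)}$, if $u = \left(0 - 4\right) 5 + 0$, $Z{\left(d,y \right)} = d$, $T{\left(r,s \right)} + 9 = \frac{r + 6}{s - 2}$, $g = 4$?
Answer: $2880$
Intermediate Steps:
$T{\left(r,s \right)} = -9 + \frac{6 + r}{-2 + s}$ ($T{\left(r,s \right)} = -9 + \frac{r + 6}{s - 2} = -9 + \frac{6 + r}{-2 + s}$)
$u = -20$ ($u = \left(-4\right) 5 + 0 = -20 + 0 = -20$)
$c{\left(X \right)} = 720 + 48 X$ ($c{\left(X \right)} = 3 \left(-20 + 4\right) \frac{24 + X - 9}{-2 + 1} = 3 \left(- 16 \frac{24 + X - 9}{-1}\right) = 3 \left(- 16 \left(- (15 + X)\right)\right) = 3 \left(- 16 \left(-15 - X\right)\right) = 3 \left(240 + 16 X\right) = 720 + 48 X$)
$c{\left(-5 \right)} Z{\left(6,-6 \right)} = \left(720 + 48 \left(-5\right)\right) 6 = \left(720 - 240\right) 6 = 480 \cdot 6 = 2880$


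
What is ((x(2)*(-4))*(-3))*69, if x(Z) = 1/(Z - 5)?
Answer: -276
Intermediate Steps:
x(Z) = 1/(-5 + Z)
((x(2)*(-4))*(-3))*69 = ((-4/(-5 + 2))*(-3))*69 = ((-4/(-3))*(-3))*69 = (-⅓*(-4)*(-3))*69 = ((4/3)*(-3))*69 = -4*69 = -276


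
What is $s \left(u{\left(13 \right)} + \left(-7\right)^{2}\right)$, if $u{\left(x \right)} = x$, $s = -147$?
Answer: $-9114$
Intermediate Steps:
$s \left(u{\left(13 \right)} + \left(-7\right)^{2}\right) = - 147 \left(13 + \left(-7\right)^{2}\right) = - 147 \left(13 + 49\right) = \left(-147\right) 62 = -9114$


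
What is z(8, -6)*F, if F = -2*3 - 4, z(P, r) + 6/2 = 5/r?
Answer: 115/3 ≈ 38.333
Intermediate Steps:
z(P, r) = -3 + 5/r
F = -10 (F = -6 - 4 = -10)
z(8, -6)*F = (-3 + 5/(-6))*(-10) = (-3 + 5*(-⅙))*(-10) = (-3 - ⅚)*(-10) = -23/6*(-10) = 115/3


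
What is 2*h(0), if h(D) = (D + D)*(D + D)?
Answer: 0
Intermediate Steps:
h(D) = 4*D² (h(D) = (2*D)*(2*D) = 4*D²)
2*h(0) = 2*(4*0²) = 2*(4*0) = 2*0 = 0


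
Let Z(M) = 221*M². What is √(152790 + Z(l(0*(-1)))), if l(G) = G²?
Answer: √152790 ≈ 390.88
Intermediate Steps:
√(152790 + Z(l(0*(-1)))) = √(152790 + 221*((0*(-1))²)²) = √(152790 + 221*(0²)²) = √(152790 + 221*0²) = √(152790 + 221*0) = √(152790 + 0) = √152790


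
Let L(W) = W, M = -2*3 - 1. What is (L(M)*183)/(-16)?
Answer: 1281/16 ≈ 80.063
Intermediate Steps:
M = -7 (M = -6 - 1 = -7)
(L(M)*183)/(-16) = -7*183/(-16) = -1281*(-1/16) = 1281/16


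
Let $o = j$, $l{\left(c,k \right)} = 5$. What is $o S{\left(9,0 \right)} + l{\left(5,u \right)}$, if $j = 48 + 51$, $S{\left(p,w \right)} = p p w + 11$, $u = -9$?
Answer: $1094$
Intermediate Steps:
$S{\left(p,w \right)} = 11 + w p^{2}$ ($S{\left(p,w \right)} = p^{2} w + 11 = w p^{2} + 11 = 11 + w p^{2}$)
$j = 99$
$o = 99$
$o S{\left(9,0 \right)} + l{\left(5,u \right)} = 99 \left(11 + 0 \cdot 9^{2}\right) + 5 = 99 \left(11 + 0 \cdot 81\right) + 5 = 99 \left(11 + 0\right) + 5 = 99 \cdot 11 + 5 = 1089 + 5 = 1094$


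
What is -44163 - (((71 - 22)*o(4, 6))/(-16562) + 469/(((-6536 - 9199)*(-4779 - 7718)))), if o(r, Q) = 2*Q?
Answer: -1467632904063856/33232209855 ≈ -44163.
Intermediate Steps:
-44163 - (((71 - 22)*o(4, 6))/(-16562) + 469/(((-6536 - 9199)*(-4779 - 7718)))) = -44163 - (((71 - 22)*(2*6))/(-16562) + 469/(((-6536 - 9199)*(-4779 - 7718)))) = -44163 - ((49*12)*(-1/16562) + 469/((-15735*(-12497)))) = -44163 - (588*(-1/16562) + 469/196640295) = -44163 - (-6/169 + 469*(1/196640295)) = -44163 - (-6/169 + 469/196640295) = -44163 - 1*(-1179762509/33232209855) = -44163 + 1179762509/33232209855 = -1467632904063856/33232209855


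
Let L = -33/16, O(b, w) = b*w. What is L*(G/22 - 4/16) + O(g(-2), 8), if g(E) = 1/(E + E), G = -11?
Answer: -29/64 ≈ -0.45313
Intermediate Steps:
g(E) = 1/(2*E)
L = -33/16 (L = -33*1/16 = -33/16 ≈ -2.0625)
L*(G/22 - 4/16) + O(g(-2), 8) = -33*(-11/22 - 4/16)/16 + ((1/2)/(-2))*8 = -33*(-11*1/22 - 4*1/16)/16 + ((1/2)*(-1/2))*8 = -33*(-1/2 - 1/4)/16 - 1/4*8 = -33/16*(-3/4) - 2 = 99/64 - 2 = -29/64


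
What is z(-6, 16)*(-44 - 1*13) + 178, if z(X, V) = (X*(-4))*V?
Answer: -21710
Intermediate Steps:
z(X, V) = -4*V*X (z(X, V) = (-4*X)*V = -4*V*X)
z(-6, 16)*(-44 - 1*13) + 178 = (-4*16*(-6))*(-44 - 1*13) + 178 = 384*(-44 - 13) + 178 = 384*(-57) + 178 = -21888 + 178 = -21710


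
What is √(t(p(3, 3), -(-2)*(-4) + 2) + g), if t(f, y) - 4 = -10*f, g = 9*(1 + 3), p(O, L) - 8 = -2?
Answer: 2*I*√5 ≈ 4.4721*I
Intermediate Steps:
p(O, L) = 6 (p(O, L) = 8 - 2 = 6)
g = 36 (g = 9*4 = 36)
t(f, y) = 4 - 10*f
√(t(p(3, 3), -(-2)*(-4) + 2) + g) = √((4 - 10*6) + 36) = √((4 - 60) + 36) = √(-56 + 36) = √(-20) = 2*I*√5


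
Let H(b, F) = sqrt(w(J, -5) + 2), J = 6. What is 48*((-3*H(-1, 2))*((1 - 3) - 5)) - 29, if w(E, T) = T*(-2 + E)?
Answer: -29 + 3024*I*sqrt(2) ≈ -29.0 + 4276.6*I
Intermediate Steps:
H(b, F) = 3*I*sqrt(2) (H(b, F) = sqrt(-5*(-2 + 6) + 2) = sqrt(-5*4 + 2) = sqrt(-20 + 2) = sqrt(-18) = 3*I*sqrt(2))
48*((-3*H(-1, 2))*((1 - 3) - 5)) - 29 = 48*((-9*I*sqrt(2))*((1 - 3) - 5)) - 29 = 48*((-9*I*sqrt(2))*(-2 - 5)) - 29 = 48*(-9*I*sqrt(2)*(-7)) - 29 = 48*(63*I*sqrt(2)) - 29 = 3024*I*sqrt(2) - 29 = -29 + 3024*I*sqrt(2)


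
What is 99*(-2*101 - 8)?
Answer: -20790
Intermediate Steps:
99*(-2*101 - 8) = 99*(-202 - 8) = 99*(-210) = -20790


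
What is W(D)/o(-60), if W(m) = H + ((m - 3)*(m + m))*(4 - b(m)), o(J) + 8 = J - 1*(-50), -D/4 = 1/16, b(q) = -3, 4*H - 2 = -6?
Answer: -83/144 ≈ -0.57639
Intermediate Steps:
H = -1 (H = 1/2 + (1/4)*(-6) = 1/2 - 3/2 = -1)
D = -1/4 (D = -4/16 = -4*1/16 = -1/4 ≈ -0.25000)
o(J) = 42 + J (o(J) = -8 + (J - 1*(-50)) = -8 + (J + 50) = -8 + (50 + J) = 42 + J)
W(m) = -1 + 14*m*(-3 + m) (W(m) = -1 + ((m - 3)*(m + m))*(4 - 1*(-3)) = -1 + ((-3 + m)*(2*m))*(4 + 3) = -1 + (2*m*(-3 + m))*7 = -1 + 14*m*(-3 + m))
W(D)/o(-60) = (-1 - 42*(-1/4) + 14*(-1/4)**2)/(42 - 60) = (-1 + 21/2 + 14*(1/16))/(-18) = (-1 + 21/2 + 7/8)*(-1/18) = (83/8)*(-1/18) = -83/144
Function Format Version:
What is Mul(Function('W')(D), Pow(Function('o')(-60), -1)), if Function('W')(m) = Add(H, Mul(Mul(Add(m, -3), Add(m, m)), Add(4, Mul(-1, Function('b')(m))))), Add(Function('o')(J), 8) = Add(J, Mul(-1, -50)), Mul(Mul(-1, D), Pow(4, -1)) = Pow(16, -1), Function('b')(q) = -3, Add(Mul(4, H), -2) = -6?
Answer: Rational(-83, 144) ≈ -0.57639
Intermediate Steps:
H = -1 (H = Add(Rational(1, 2), Mul(Rational(1, 4), -6)) = Add(Rational(1, 2), Rational(-3, 2)) = -1)
D = Rational(-1, 4) (D = Mul(-4, Pow(16, -1)) = Mul(-4, Rational(1, 16)) = Rational(-1, 4) ≈ -0.25000)
Function('o')(J) = Add(42, J) (Function('o')(J) = Add(-8, Add(J, Mul(-1, -50))) = Add(-8, Add(J, 50)) = Add(-8, Add(50, J)) = Add(42, J))
Function('W')(m) = Add(-1, Mul(14, m, Add(-3, m))) (Function('W')(m) = Add(-1, Mul(Mul(Add(m, -3), Add(m, m)), Add(4, Mul(-1, -3)))) = Add(-1, Mul(Mul(Add(-3, m), Mul(2, m)), Add(4, 3))) = Add(-1, Mul(Mul(2, m, Add(-3, m)), 7)) = Add(-1, Mul(14, m, Add(-3, m))))
Mul(Function('W')(D), Pow(Function('o')(-60), -1)) = Mul(Add(-1, Mul(-42, Rational(-1, 4)), Mul(14, Pow(Rational(-1, 4), 2))), Pow(Add(42, -60), -1)) = Mul(Add(-1, Rational(21, 2), Mul(14, Rational(1, 16))), Pow(-18, -1)) = Mul(Add(-1, Rational(21, 2), Rational(7, 8)), Rational(-1, 18)) = Mul(Rational(83, 8), Rational(-1, 18)) = Rational(-83, 144)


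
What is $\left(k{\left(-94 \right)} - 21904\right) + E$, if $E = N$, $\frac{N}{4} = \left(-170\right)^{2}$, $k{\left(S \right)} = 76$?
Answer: $93772$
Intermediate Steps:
$N = 115600$ ($N = 4 \left(-170\right)^{2} = 4 \cdot 28900 = 115600$)
$E = 115600$
$\left(k{\left(-94 \right)} - 21904\right) + E = \left(76 - 21904\right) + 115600 = -21828 + 115600 = 93772$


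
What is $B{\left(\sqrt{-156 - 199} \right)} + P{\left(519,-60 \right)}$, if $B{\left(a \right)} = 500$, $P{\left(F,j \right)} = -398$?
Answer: $102$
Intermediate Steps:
$B{\left(\sqrt{-156 - 199} \right)} + P{\left(519,-60 \right)} = 500 - 398 = 102$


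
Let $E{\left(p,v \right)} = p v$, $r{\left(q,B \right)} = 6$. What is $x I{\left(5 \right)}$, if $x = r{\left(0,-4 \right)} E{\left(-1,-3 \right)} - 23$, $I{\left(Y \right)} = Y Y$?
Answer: $-125$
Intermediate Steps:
$I{\left(Y \right)} = Y^{2}$
$x = -5$ ($x = 6 \left(\left(-1\right) \left(-3\right)\right) - 23 = 6 \cdot 3 - 23 = 18 - 23 = -5$)
$x I{\left(5 \right)} = - 5 \cdot 5^{2} = \left(-5\right) 25 = -125$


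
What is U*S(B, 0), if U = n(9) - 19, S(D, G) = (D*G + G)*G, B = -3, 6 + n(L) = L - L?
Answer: 0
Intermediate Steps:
n(L) = -6 (n(L) = -6 + (L - L) = -6 + 0 = -6)
S(D, G) = G*(G + D*G) (S(D, G) = (G + D*G)*G = G*(G + D*G))
U = -25 (U = -6 - 19 = -25)
U*S(B, 0) = -25*0**2*(1 - 3) = -0*(-2) = -25*0 = 0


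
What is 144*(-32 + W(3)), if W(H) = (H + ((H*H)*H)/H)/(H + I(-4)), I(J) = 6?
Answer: -4416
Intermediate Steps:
W(H) = (H + H²)/(6 + H) (W(H) = (H + ((H*H)*H)/H)/(H + 6) = (H + (H²*H)/H)/(6 + H) = (H + H³/H)/(6 + H) = (H + H²)/(6 + H))
144*(-32 + W(3)) = 144*(-32 + 3*(1 + 3)/(6 + 3)) = 144*(-32 + 3*4/9) = 144*(-32 + 3*(⅑)*4) = 144*(-32 + 4/3) = 144*(-92/3) = -4416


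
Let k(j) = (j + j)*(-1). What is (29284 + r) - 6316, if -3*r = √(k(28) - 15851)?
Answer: 22968 - I*√15907/3 ≈ 22968.0 - 42.041*I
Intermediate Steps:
k(j) = -2*j (k(j) = (2*j)*(-1) = -2*j)
r = -I*√15907/3 (r = -√(-2*28 - 15851)/3 = -√(-56 - 15851)/3 = -I*√15907/3 ≈ -42.041*I)
(29284 + r) - 6316 = (29284 - I*√15907/3) - 6316 = 22968 - I*√15907/3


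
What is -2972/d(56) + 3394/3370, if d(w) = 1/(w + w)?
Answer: -560874143/1685 ≈ -3.3286e+5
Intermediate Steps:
d(w) = 1/(2*w)
-2972/d(56) + 3394/3370 = -2972/((½)/56) + 3394/3370 = -2972/((½)*(1/56)) + 3394*(1/3370) = -2972/1/112 + 1697/1685 = -2972*112 + 1697/1685 = -332864 + 1697/1685 = -560874143/1685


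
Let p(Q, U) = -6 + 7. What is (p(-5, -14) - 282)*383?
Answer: -107623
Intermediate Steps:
p(Q, U) = 1
(p(-5, -14) - 282)*383 = (1 - 282)*383 = -281*383 = -107623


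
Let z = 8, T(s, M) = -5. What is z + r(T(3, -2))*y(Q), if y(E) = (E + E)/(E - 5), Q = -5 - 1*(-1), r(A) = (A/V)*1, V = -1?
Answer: 112/9 ≈ 12.444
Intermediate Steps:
r(A) = -A (r(A) = (A/(-1))*1 = (A*(-1))*1 = -A*1 = -A)
Q = -4 (Q = -5 + 1 = -4)
y(E) = 2*E/(-5 + E) (y(E) = (2*E)/(-5 + E) = 2*E/(-5 + E))
z + r(T(3, -2))*y(Q) = 8 + (-1*(-5))*(2*(-4)/(-5 - 4)) = 8 + 5*(2*(-4)/(-9)) = 8 + 5*(2*(-4)*(-⅑)) = 8 + 5*(8/9) = 8 + 40/9 = 112/9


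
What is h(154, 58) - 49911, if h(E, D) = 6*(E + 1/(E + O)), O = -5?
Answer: -7299057/149 ≈ -48987.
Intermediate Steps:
h(E, D) = 6*E + 6/(-5 + E) (h(E, D) = 6*(E + 1/(E - 5)) = 6*(E + 1/(-5 + E)) = 6*E + 6/(-5 + E))
h(154, 58) - 49911 = 6*(1 + 154² - 5*154)/(-5 + 154) - 49911 = 6*(1 + 23716 - 770)/149 - 49911 = 6*(1/149)*22947 - 49911 = 137682/149 - 49911 = -7299057/149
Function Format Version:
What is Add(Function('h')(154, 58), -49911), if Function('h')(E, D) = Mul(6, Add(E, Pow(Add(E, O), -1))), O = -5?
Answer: Rational(-7299057, 149) ≈ -48987.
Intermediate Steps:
Function('h')(E, D) = Add(Mul(6, E), Mul(6, Pow(Add(-5, E), -1))) (Function('h')(E, D) = Mul(6, Add(E, Pow(Add(E, -5), -1))) = Mul(6, Add(E, Pow(Add(-5, E), -1))) = Add(Mul(6, E), Mul(6, Pow(Add(-5, E), -1))))
Add(Function('h')(154, 58), -49911) = Add(Mul(6, Pow(Add(-5, 154), -1), Add(1, Pow(154, 2), Mul(-5, 154))), -49911) = Add(Mul(6, Pow(149, -1), Add(1, 23716, -770)), -49911) = Add(Mul(6, Rational(1, 149), 22947), -49911) = Add(Rational(137682, 149), -49911) = Rational(-7299057, 149)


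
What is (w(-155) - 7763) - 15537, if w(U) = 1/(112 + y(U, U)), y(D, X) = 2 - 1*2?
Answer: -2609599/112 ≈ -23300.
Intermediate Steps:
y(D, X) = 0 (y(D, X) = 2 - 2 = 0)
w(U) = 1/112 (w(U) = 1/(112 + 0) = 1/112)
(w(-155) - 7763) - 15537 = (1/112 - 7763) - 15537 = -869455/112 - 15537 = -2609599/112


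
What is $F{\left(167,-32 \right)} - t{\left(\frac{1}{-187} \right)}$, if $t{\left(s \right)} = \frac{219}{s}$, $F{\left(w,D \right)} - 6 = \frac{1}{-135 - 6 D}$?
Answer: $\frac{2334664}{57} \approx 40959.0$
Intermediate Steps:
$F{\left(w,D \right)} = 6 + \frac{1}{-135 - 6 D}$
$F{\left(167,-32 \right)} - t{\left(\frac{1}{-187} \right)} = \frac{809 + 36 \left(-32\right)}{3 \left(45 + 2 \left(-32\right)\right)} - \frac{219}{\frac{1}{-187}} = \frac{809 - 1152}{3 \left(45 - 64\right)} - \frac{219}{- \frac{1}{187}} = \frac{1}{3} \frac{1}{-19} \left(-343\right) - 219 \left(-187\right) = \frac{1}{3} \left(- \frac{1}{19}\right) \left(-343\right) - -40953 = \frac{343}{57} + 40953 = \frac{2334664}{57}$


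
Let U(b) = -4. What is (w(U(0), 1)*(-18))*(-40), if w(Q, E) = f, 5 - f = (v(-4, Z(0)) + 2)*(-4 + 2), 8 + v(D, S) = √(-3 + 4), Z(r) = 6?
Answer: -3600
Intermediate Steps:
v(D, S) = -7 (v(D, S) = -8 + √(-3 + 4) = -8 + √1 = -8 + 1 = -7)
f = -5 (f = 5 - (-7 + 2)*(-4 + 2) = 5 - (-5)*(-2) = 5 - 1*10 = 5 - 10 = -5)
w(Q, E) = -5
(w(U(0), 1)*(-18))*(-40) = -5*(-18)*(-40) = 90*(-40) = -3600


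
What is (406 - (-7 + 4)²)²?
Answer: 157609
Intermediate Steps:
(406 - (-7 + 4)²)² = (406 - 1*(-3)²)² = (406 - 1*9)² = (406 - 9)² = 397² = 157609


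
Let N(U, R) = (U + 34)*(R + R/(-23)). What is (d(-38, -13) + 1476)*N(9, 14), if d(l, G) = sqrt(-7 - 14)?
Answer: 19548144/23 + 13244*I*sqrt(21)/23 ≈ 8.4992e+5 + 2638.8*I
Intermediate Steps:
N(U, R) = 22*R*(34 + U)/23 (N(U, R) = (34 + U)*(R + R*(-1/23)) = (34 + U)*(R - R/23) = (34 + U)*(22*R/23) = 22*R*(34 + U)/23)
d(l, G) = I*sqrt(21) (d(l, G) = sqrt(-21) = I*sqrt(21))
(d(-38, -13) + 1476)*N(9, 14) = (I*sqrt(21) + 1476)*((22/23)*14*(34 + 9)) = (1476 + I*sqrt(21))*((22/23)*14*43) = (1476 + I*sqrt(21))*(13244/23) = 19548144/23 + 13244*I*sqrt(21)/23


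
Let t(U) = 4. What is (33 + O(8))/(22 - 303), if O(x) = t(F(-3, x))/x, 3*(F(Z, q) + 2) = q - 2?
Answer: -67/562 ≈ -0.11922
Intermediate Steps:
F(Z, q) = -8/3 + q/3 (F(Z, q) = -2 + (q - 2)/3 = -2 + (-2 + q)/3 = -2 + (-⅔ + q/3) = -8/3 + q/3)
O(x) = 4/x
(33 + O(8))/(22 - 303) = (33 + 4/8)/(22 - 303) = (33 + 4*(⅛))/(-281) = (33 + ½)*(-1/281) = (67/2)*(-1/281) = -67/562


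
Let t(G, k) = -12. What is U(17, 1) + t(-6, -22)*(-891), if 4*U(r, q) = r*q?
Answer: 42785/4 ≈ 10696.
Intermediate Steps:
U(r, q) = q*r/4 (U(r, q) = (r*q)/4 = (q*r)/4 = q*r/4)
U(17, 1) + t(-6, -22)*(-891) = (¼)*1*17 - 12*(-891) = 17/4 + 10692 = 42785/4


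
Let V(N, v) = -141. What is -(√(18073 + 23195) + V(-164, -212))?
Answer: 141 - 2*√10317 ≈ -62.145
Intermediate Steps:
-(√(18073 + 23195) + V(-164, -212)) = -(√(18073 + 23195) - 141) = -(√41268 - 141) = -(2*√10317 - 141) = -(-141 + 2*√10317) = 141 - 2*√10317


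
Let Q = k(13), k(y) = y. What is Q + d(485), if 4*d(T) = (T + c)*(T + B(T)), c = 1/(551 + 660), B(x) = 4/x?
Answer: 34547250341/587335 ≈ 58820.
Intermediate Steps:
Q = 13
c = 1/1211 ≈ 0.00082576
d(T) = (1/1211 + T)*(T + 4/T)/4 (d(T) = ((T + 1/1211)*(T + 4/T))/4 = ((1/1211 + T)*(T + 4/T))/4 = (1/1211 + T)*(T + 4/T)/4)
Q + d(485) = 13 + (1/4844)*(4 + 485*(4844 + 485 + 1211*485**2))/485 = 13 + (1/4844)*(1/485)*(4 + 485*(4844 + 485 + 1211*235225)) = 13 + (1/4844)*(1/485)*(4 + 485*(4844 + 485 + 284857475)) = 13 + (1/4844)*(1/485)*(4 + 485*284862804) = 13 + (1/4844)*(1/485)*(4 + 138158459940) = 13 + (1/4844)*(1/485)*138158459944 = 13 + 34539614986/587335 = 34547250341/587335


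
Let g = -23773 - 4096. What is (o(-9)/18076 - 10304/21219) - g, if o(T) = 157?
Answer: 10689101449915/383554644 ≈ 27869.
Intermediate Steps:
g = -27869
(o(-9)/18076 - 10304/21219) - g = (157/18076 - 10304/21219) - 1*(-27869) = (157*(1/18076) - 10304*1/21219) + 27869 = (157/18076 - 10304/21219) + 27869 = -182923721/383554644 + 27869 = 10689101449915/383554644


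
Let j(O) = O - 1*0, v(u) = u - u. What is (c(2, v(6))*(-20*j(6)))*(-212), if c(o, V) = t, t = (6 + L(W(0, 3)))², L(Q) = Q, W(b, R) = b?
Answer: 915840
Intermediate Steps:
v(u) = 0
j(O) = O (j(O) = O + 0 = O)
t = 36 (t = (6 + 0)² = 6² = 36)
c(o, V) = 36
(c(2, v(6))*(-20*j(6)))*(-212) = (36*(-20*6))*(-212) = (36*(-120))*(-212) = -4320*(-212) = 915840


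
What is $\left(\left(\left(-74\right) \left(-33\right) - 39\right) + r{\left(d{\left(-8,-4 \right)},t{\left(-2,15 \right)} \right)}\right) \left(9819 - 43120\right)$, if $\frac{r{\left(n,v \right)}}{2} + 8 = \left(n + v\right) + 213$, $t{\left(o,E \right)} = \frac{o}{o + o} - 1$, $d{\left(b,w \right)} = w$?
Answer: $-93376004$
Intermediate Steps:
$t{\left(o,E \right)} = - \frac{1}{2}$ ($t{\left(o,E \right)} = \frac{o}{2 o} - 1 = \frac{1}{2 o} o - 1 = \frac{1}{2} - 1 = - \frac{1}{2}$)
$r{\left(n,v \right)} = 410 + 2 n + 2 v$ ($r{\left(n,v \right)} = -16 + 2 \left(\left(n + v\right) + 213\right) = -16 + 2 \left(213 + n + v\right) = -16 + \left(426 + 2 n + 2 v\right) = 410 + 2 n + 2 v$)
$\left(\left(\left(-74\right) \left(-33\right) - 39\right) + r{\left(d{\left(-8,-4 \right)},t{\left(-2,15 \right)} \right)}\right) \left(9819 - 43120\right) = \left(\left(\left(-74\right) \left(-33\right) - 39\right) + \left(410 + 2 \left(-4\right) + 2 \left(- \frac{1}{2}\right)\right)\right) \left(9819 - 43120\right) = \left(\left(2442 - 39\right) - -401\right) \left(-33301\right) = \left(2403 + 401\right) \left(-33301\right) = 2804 \left(-33301\right) = -93376004$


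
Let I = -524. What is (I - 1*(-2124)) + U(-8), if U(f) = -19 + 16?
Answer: 1597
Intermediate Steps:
U(f) = -3
(I - 1*(-2124)) + U(-8) = (-524 - 1*(-2124)) - 3 = (-524 + 2124) - 3 = 1600 - 3 = 1597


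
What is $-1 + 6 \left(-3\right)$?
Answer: $-19$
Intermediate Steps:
$-1 + 6 \left(-3\right) = -1 - 18 = -19$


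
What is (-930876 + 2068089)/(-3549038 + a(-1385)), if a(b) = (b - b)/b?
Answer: -1137213/3549038 ≈ -0.32043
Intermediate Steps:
a(b) = 0 (a(b) = 0/b = 0)
(-930876 + 2068089)/(-3549038 + a(-1385)) = (-930876 + 2068089)/(-3549038 + 0) = 1137213/(-3549038) = 1137213*(-1/3549038) = -1137213/3549038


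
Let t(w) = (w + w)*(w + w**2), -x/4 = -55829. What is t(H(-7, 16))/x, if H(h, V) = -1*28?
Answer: -10584/55829 ≈ -0.18958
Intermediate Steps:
H(h, V) = -28
x = 223316 (x = -4*(-55829) = 223316)
t(w) = 2*w*(w + w**2) (t(w) = (2*w)*(w + w**2) = 2*w*(w + w**2))
t(H(-7, 16))/x = (2*(-28)**2*(1 - 28))/223316 = (2*784*(-27))*(1/223316) = -42336*1/223316 = -10584/55829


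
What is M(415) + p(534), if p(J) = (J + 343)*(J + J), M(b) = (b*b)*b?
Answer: 72410011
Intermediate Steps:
M(b) = b³ (M(b) = b²*b = b³)
p(J) = 2*J*(343 + J) (p(J) = (343 + J)*(2*J) = 2*J*(343 + J))
M(415) + p(534) = 415³ + 2*534*(343 + 534) = 71473375 + 2*534*877 = 71473375 + 936636 = 72410011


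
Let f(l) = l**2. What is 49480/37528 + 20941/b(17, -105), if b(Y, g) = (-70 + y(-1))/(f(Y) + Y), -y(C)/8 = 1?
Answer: -5009865376/60983 ≈ -82152.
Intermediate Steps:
y(C) = -8 (y(C) = -8*1 = -8)
b(Y, g) = -78/(Y + Y**2) (b(Y, g) = (-70 - 8)/(Y**2 + Y) = -78/(Y + Y**2))
49480/37528 + 20941/b(17, -105) = 49480/37528 + 20941/((-78/(17*(1 + 17)))) = 49480*(1/37528) + 20941/((-78*1/17/18)) = 6185/4691 + 20941/((-78*1/17*1/18)) = 6185/4691 + 20941/(-13/51) = 6185/4691 + 20941*(-51/13) = 6185/4691 - 1067991/13 = -5009865376/60983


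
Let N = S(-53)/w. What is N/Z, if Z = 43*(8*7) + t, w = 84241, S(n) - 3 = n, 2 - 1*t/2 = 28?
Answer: -25/99235898 ≈ -2.5193e-7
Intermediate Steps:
t = -52 (t = 4 - 2*28 = 4 - 56 = -52)
S(n) = 3 + n
Z = 2356 (Z = 43*(8*7) - 52 = 43*56 - 52 = 2408 - 52 = 2356)
N = -50/84241 (N = (3 - 53)/84241 = -50*1/84241 = -50/84241 ≈ -0.00059354)
N/Z = -50/84241/2356 = -50/84241*1/2356 = -25/99235898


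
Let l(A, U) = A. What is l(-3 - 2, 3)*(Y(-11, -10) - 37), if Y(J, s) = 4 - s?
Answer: 115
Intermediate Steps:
l(-3 - 2, 3)*(Y(-11, -10) - 37) = (-3 - 2)*((4 - 1*(-10)) - 37) = -5*((4 + 10) - 37) = -5*(14 - 37) = -5*(-23) = 115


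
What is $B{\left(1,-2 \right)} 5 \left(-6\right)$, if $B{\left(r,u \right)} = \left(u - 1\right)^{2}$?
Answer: $-270$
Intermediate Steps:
$B{\left(r,u \right)} = \left(-1 + u\right)^{2}$
$B{\left(1,-2 \right)} 5 \left(-6\right) = \left(-1 - 2\right)^{2} \cdot 5 \left(-6\right) = \left(-3\right)^{2} \cdot 5 \left(-6\right) = 9 \cdot 5 \left(-6\right) = 45 \left(-6\right) = -270$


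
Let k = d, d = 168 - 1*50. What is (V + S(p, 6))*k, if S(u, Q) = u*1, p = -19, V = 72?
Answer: 6254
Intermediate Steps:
S(u, Q) = u
d = 118 (d = 168 - 50 = 118)
k = 118
(V + S(p, 6))*k = (72 - 19)*118 = 53*118 = 6254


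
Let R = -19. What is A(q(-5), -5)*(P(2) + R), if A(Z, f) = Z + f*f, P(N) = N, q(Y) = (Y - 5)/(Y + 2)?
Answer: -1445/3 ≈ -481.67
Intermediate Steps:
q(Y) = (-5 + Y)/(2 + Y)
A(Z, f) = Z + f²
A(q(-5), -5)*(P(2) + R) = ((-5 - 5)/(2 - 5) + (-5)²)*(2 - 19) = (-10/(-3) + 25)*(-17) = (-⅓*(-10) + 25)*(-17) = (10/3 + 25)*(-17) = (85/3)*(-17) = -1445/3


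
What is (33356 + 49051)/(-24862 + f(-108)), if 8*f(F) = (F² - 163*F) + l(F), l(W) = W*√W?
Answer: -6989267298/1798432381 + 26699868*I*√3/1798432381 ≈ -3.8863 + 0.025714*I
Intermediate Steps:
l(W) = W^(3/2)
f(F) = -163*F/8 + F²/8 + F^(3/2)/8 (f(F) = ((F² - 163*F) + F^(3/2))/8 = (F² + F^(3/2) - 163*F)/8 = -163*F/8 + F²/8 + F^(3/2)/8)
(33356 + 49051)/(-24862 + f(-108)) = (33356 + 49051)/(-24862 + (-163/8*(-108) + (⅛)*(-108)² + (-108)^(3/2)/8)) = 82407/(-24862 + (4401/2 + (⅛)*11664 + (-648*I*√3)/8)) = 82407/(-24862 + (4401/2 + 1458 - 81*I*√3)) = 82407/(-24862 + (7317/2 - 81*I*√3)) = 82407/(-42407/2 - 81*I*√3)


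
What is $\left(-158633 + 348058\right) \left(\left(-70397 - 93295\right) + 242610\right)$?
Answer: $14949042150$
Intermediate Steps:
$\left(-158633 + 348058\right) \left(\left(-70397 - 93295\right) + 242610\right) = 189425 \left(-163692 + 242610\right) = 189425 \cdot 78918 = 14949042150$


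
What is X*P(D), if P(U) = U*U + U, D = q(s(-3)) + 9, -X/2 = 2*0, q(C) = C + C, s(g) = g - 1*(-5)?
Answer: 0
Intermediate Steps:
s(g) = 5 + g (s(g) = g + 5 = 5 + g)
q(C) = 2*C
X = 0 (X = -4*0 = -2*0 = 0)
D = 13 (D = 2*(5 - 3) + 9 = 2*2 + 9 = 4 + 9 = 13)
P(U) = U + U² (P(U) = U² + U = U + U²)
X*P(D) = 0*(13*(1 + 13)) = 0*(13*14) = 0*182 = 0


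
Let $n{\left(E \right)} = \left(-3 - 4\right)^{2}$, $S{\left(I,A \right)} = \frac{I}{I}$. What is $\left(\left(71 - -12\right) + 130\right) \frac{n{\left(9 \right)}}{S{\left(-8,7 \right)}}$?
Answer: $10437$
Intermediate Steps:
$S{\left(I,A \right)} = 1$
$n{\left(E \right)} = 49$ ($n{\left(E \right)} = \left(-7\right)^{2} = 49$)
$\left(\left(71 - -12\right) + 130\right) \frac{n{\left(9 \right)}}{S{\left(-8,7 \right)}} = \left(\left(71 - -12\right) + 130\right) \frac{49}{1} = \left(\left(71 + 12\right) + 130\right) 49 \cdot 1 = \left(83 + 130\right) 49 = 213 \cdot 49 = 10437$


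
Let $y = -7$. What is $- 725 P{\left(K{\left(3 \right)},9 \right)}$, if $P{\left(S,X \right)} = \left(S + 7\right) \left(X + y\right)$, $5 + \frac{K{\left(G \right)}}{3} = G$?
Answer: $-1450$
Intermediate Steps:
$K{\left(G \right)} = -15 + 3 G$
$P{\left(S,X \right)} = \left(-7 + X\right) \left(7 + S\right)$ ($P{\left(S,X \right)} = \left(S + 7\right) \left(X - 7\right) = \left(7 + S\right) \left(-7 + X\right) = \left(-7 + X\right) \left(7 + S\right)$)
$- 725 P{\left(K{\left(3 \right)},9 \right)} = - 725 \left(-49 - 7 \left(-15 + 3 \cdot 3\right) + 7 \cdot 9 + \left(-15 + 3 \cdot 3\right) 9\right) = - 725 \left(-49 - 7 \left(-15 + 9\right) + 63 + \left(-15 + 9\right) 9\right) = - 725 \left(-49 - -42 + 63 - 54\right) = - 725 \left(-49 + 42 + 63 - 54\right) = \left(-725\right) 2 = -1450$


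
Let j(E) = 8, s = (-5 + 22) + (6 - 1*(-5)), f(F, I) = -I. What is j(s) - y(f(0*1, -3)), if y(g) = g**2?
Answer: -1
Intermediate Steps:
s = 28 (s = 17 + (6 + 5) = 17 + 11 = 28)
j(s) - y(f(0*1, -3)) = 8 - (-1*(-3))**2 = 8 - 1*3**2 = 8 - 1*9 = 8 - 9 = -1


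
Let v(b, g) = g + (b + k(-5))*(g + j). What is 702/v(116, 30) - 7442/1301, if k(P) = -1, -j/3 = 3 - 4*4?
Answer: -2161564/383795 ≈ -5.6321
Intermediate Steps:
j = 39 (j = -3*(3 - 4*4) = -3*(3 - 16) = -3*(-13) = 39)
v(b, g) = g + (-1 + b)*(39 + g) (v(b, g) = g + (b - 1)*(g + 39) = g + (-1 + b)*(39 + g))
702/v(116, 30) - 7442/1301 = 702/(-39 + 39*116 + 116*30) - 7442/1301 = 702/(-39 + 4524 + 3480) - 7442*1/1301 = 702/7965 - 7442/1301 = 702*(1/7965) - 7442/1301 = 26/295 - 7442/1301 = -2161564/383795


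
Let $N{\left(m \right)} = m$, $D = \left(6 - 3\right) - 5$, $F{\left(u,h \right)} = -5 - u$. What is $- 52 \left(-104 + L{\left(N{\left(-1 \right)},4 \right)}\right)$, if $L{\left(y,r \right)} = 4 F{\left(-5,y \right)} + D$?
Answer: $5512$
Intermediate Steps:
$D = -2$ ($D = 3 - 5 = -2$)
$L{\left(y,r \right)} = -2$ ($L{\left(y,r \right)} = 4 \left(-5 - -5\right) - 2 = 4 \left(-5 + 5\right) - 2 = 4 \cdot 0 - 2 = 0 - 2 = -2$)
$- 52 \left(-104 + L{\left(N{\left(-1 \right)},4 \right)}\right) = - 52 \left(-104 - 2\right) = \left(-52\right) \left(-106\right) = 5512$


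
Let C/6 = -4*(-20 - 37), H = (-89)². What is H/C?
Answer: 7921/1368 ≈ 5.7902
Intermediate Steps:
H = 7921
C = 1368 (C = 6*(-4*(-20 - 37)) = 6*(-4*(-57)) = 6*228 = 1368)
H/C = 7921/1368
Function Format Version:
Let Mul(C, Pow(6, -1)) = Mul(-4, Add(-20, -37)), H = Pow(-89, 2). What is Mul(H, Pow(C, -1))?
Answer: Rational(7921, 1368) ≈ 5.7902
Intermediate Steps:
H = 7921
C = 1368 (C = Mul(6, Mul(-4, Add(-20, -37))) = Mul(6, Mul(-4, -57)) = Mul(6, 228) = 1368)
Mul(H, Pow(C, -1)) = Mul(7921, Pow(1368, -1)) = Mul(7921, Rational(1, 1368)) = Rational(7921, 1368)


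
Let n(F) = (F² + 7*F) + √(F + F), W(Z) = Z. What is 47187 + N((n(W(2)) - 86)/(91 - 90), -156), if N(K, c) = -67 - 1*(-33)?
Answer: 47153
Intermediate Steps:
n(F) = F² + 7*F + √2*√F (n(F) = (F² + 7*F) + √(2*F) = (F² + 7*F) + √2*√F = F² + 7*F + √2*√F)
N(K, c) = -34 (N(K, c) = -67 + 33 = -34)
47187 + N((n(W(2)) - 86)/(91 - 90), -156) = 47187 - 34 = 47153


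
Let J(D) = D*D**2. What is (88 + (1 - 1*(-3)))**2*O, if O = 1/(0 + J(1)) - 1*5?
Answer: -33856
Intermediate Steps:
J(D) = D**3
O = -4 (O = 1/(0 + 1**3) - 1*5 = 1/(0 + 1) - 5 = 1/1 - 5 = 1 - 5 = -4)
(88 + (1 - 1*(-3)))**2*O = (88 + (1 - 1*(-3)))**2*(-4) = (88 + (1 + 3))**2*(-4) = (88 + 4)**2*(-4) = 92**2*(-4) = 8464*(-4) = -33856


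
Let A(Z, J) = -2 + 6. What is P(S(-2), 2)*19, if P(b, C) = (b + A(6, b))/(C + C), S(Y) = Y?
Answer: 19/2 ≈ 9.5000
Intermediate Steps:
A(Z, J) = 4
P(b, C) = (4 + b)/(2*C) (P(b, C) = (b + 4)/(C + C) = (4 + b)/((2*C)) = (4 + b)*(1/(2*C)) = (4 + b)/(2*C))
P(S(-2), 2)*19 = ((1/2)*(4 - 2)/2)*19 = ((1/2)*(1/2)*2)*19 = (1/2)*19 = 19/2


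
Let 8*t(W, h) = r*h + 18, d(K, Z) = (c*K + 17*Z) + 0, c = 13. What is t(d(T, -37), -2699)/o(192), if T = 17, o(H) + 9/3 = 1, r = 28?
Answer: 37777/8 ≈ 4722.1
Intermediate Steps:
o(H) = -2 (o(H) = -3 + 1 = -2)
d(K, Z) = 13*K + 17*Z (d(K, Z) = (13*K + 17*Z) + 0 = 13*K + 17*Z)
t(W, h) = 9/4 + 7*h/2 (t(W, h) = (28*h + 18)/8 = (18 + 28*h)/8 = 9/4 + 7*h/2)
t(d(T, -37), -2699)/o(192) = (9/4 + (7/2)*(-2699))/(-2) = (9/4 - 18893/2)*(-½) = -37777/4*(-½) = 37777/8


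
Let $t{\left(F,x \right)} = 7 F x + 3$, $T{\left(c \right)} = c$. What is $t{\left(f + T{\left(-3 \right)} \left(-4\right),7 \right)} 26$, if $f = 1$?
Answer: $16640$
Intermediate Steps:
$t{\left(F,x \right)} = 3 + 7 F x$ ($t{\left(F,x \right)} = 7 F x + 3 = 3 + 7 F x$)
$t{\left(f + T{\left(-3 \right)} \left(-4\right),7 \right)} 26 = \left(3 + 7 \left(1 - -12\right) 7\right) 26 = \left(3 + 7 \left(1 + 12\right) 7\right) 26 = \left(3 + 7 \cdot 13 \cdot 7\right) 26 = \left(3 + 637\right) 26 = 640 \cdot 26 = 16640$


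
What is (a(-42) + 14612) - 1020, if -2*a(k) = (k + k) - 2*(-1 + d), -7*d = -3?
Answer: 95434/7 ≈ 13633.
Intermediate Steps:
d = 3/7 (d = -⅐*(-3) = 3/7 ≈ 0.42857)
a(k) = -4/7 - k (a(k) = -((k + k) - 2*(-1 + 3/7))/2 = -(2*k - 2*(-4/7))/2 = -(2*k + 8/7)/2 = -(8/7 + 2*k)/2 = -4/7 - k)
(a(-42) + 14612) - 1020 = ((-4/7 - 1*(-42)) + 14612) - 1020 = ((-4/7 + 42) + 14612) - 1020 = (290/7 + 14612) - 1020 = 102574/7 - 1020 = 95434/7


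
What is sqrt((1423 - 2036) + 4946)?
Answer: sqrt(4333) ≈ 65.826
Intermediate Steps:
sqrt((1423 - 2036) + 4946) = sqrt(-613 + 4946) = sqrt(4333)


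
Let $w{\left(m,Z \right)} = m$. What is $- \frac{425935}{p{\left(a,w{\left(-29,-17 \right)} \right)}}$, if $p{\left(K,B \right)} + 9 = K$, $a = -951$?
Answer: $\frac{85187}{192} \approx 443.68$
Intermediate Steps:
$p{\left(K,B \right)} = -9 + K$
$- \frac{425935}{p{\left(a,w{\left(-29,-17 \right)} \right)}} = - \frac{425935}{-9 - 951} = - \frac{425935}{-960} = \left(-425935\right) \left(- \frac{1}{960}\right) = \frac{85187}{192}$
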